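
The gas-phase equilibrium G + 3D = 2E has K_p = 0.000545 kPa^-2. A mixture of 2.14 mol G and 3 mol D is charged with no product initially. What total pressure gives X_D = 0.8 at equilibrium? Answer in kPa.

Basis: 3 mol D initially; let X = conversion of D. Extent ξ = X.
At extent ξ: n_G = 2.14 − X; n_D = 3 − 3X; n_E = 2X.
Summing: n_T = 5.14 − 2X.
K_p = p_E^2 / (p_G p_D^3) with p_i = (n_i/n_T)·P.
At X = 0.8: the mole-fraction product g(X) = Π y_i^ν_i = 110.8. Since K_p = g(X)·P^{-2}, P = (g/K_p)^(1/2) = (110.8/0.000545)^(1/2) = 451 kPa.

P = 451 kPa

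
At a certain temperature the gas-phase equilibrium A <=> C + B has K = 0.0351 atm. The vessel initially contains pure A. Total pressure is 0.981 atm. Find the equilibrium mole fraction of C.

y_C = 0.157

Let X = conversion of A (basis 1 mol A); extent of reaction ξ = X.
Species balance: n_A = 1 − X; n_C = X; n_B = X.
n_T = Σnᵢ = 1 + X.
Mole fractions y_i = n_i/n_T; K = p_C p_B / (p_A) with p_i = y_i·P.
This yields a degree-2 equation in X; solving on (0,1), X = 0.186.
Then n_C = 0.186, n_T = 1.19, so y_C = 0.157.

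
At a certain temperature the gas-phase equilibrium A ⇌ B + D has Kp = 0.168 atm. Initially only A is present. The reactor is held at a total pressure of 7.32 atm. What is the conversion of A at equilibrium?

Let X = conversion of A (basis 1 mol A); extent of reaction ξ = X.
Moles: n_A = 1 − X; n_B = X; n_D = X.
Summing: n_T = 1 + X.
y_i = n_i/n_T, p_i = y_i·P. Kp = p_B p_D / (p_A).
This yields a degree-2 equation in X; solving on (0,1), X = 0.150.

X = 0.150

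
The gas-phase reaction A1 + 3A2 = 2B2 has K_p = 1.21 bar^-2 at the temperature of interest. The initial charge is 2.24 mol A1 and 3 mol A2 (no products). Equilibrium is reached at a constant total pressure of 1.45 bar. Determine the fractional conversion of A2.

Let X = conversion of A2 (basis 3 mol A2); extent of reaction ξ = X.
Species balance: n_A1 = 2.24 − X; n_A2 = 3 − 3X; n_B2 = 2X.
Summing: n_T = 5.24 − 2X.
With p_i = (n_i/n_T)P, K_p = p_B2^2 / (p_A1 p_A2^3).
Equating to 1.21 bar^-2 and solving on 0 < X < 1: X = 0.481.

X = 0.481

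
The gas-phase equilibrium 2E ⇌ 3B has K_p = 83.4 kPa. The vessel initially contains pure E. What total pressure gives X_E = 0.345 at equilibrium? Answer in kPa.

P = 303 kPa

Let X = conversion of E (basis 1 mol E); extent of reaction ξ = 0.5X.
Moles: n_E = 1 − X; n_B = 1.5X.
Summing: n_T = 1 + 0.5X.
K_p = p_B^3 / (p_E^2) with p_i = (n_i/n_T)·P.
At X = 0.345: the mole-fraction product g(X) = Π y_i^ν_i = 0.2755. Since K_p = g(X)·P^{1}, P = (K_p/g)^(1/1) = (83.4/0.2755)^(1/1) = 303 kPa.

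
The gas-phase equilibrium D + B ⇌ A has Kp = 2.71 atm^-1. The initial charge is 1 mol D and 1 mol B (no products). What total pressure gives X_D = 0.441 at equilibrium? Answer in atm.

P = 0.812 atm

Take 1 mol D as basis and let X be its fractional conversion, so ξ = X.
At extent ξ: n_D = 1 − X; n_B = 1 − X; n_A = X.
Summing: n_T = 2 − X.
Kp = p_A / (p_D p_B) with p_i = (n_i/n_T)·P.
At X = 0.441: the mole-fraction product g(X) = Π y_i^ν_i = 2.2. Since Kp = g(X)·P^{-1}, P = (g/Kp)^(1/1) = (2.2/2.71)^(1/1) = 0.812 atm.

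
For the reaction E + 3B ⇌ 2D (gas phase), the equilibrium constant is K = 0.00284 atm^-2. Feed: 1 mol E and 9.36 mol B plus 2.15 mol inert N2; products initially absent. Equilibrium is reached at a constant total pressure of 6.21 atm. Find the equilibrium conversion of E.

Take 1 mol E as basis and let X be its fractional conversion, so ξ = X.
At extent ξ: n_E = 1 − X; n_B = 9.36 − 3X; n_D = 2X; n_I = 2.15 (inert).
n_T = Σnᵢ = 12.5 − 2X.
y_i = n_i/n_T, p_i = y_i·P. K = p_D^2 / (p_E p_B^3).
Substituting and setting equal to 0.00284 atm^-2 gives a polynomial in X; the root in (0,1) is X = 0.289.

X = 0.289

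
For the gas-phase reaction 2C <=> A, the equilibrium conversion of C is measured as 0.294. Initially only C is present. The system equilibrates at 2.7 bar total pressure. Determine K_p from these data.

K_p = 0.0932 bar^-1

Take 1 mol C as basis and let X be its fractional conversion, so ξ = 0.5X.
Species balance: n_C = 1 − X; n_A = 0.5X.
Total moles n_T = 1 − 0.5X.
At X = 0.294: n_C = 0.706, n_A = 0.147, n_T = 0.853.
p_i = (n_i/n_T)·P. K_p = p_A / (p_C^2) = 0.0932 bar^-1.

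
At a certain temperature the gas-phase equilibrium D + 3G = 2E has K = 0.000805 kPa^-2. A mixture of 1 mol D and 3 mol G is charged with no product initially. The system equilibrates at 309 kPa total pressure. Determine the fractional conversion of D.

Take 1 mol D as basis and let X be its fractional conversion, so ξ = X.
Mole table: n_D = 1 − X; n_G = 3 − 3X; n_E = 2X.
Summing: n_T = 4 − 2X.
With p_i = (n_i/n_T)P, K = p_E^2 / (p_D p_G^3).
Substituting and setting equal to 0.000805 kPa^-2 gives a polynomial in X; the root in (0,1) is X = 0.716.

X = 0.716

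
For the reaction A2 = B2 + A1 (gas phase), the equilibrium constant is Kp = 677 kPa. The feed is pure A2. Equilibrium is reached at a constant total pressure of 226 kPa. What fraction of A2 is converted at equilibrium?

X = 0.866

Take 1 mol A2 as basis and let X be its fractional conversion, so ξ = X.
Species balance: n_A2 = 1 − X; n_B2 = X; n_A1 = X.
Total moles n_T = 1 + X.
With p_i = (n_i/n_T)P, Kp = p_B2 p_A1 / (p_A2).
Equating to 677 kPa and solving on 0 < X < 1: X = 0.866.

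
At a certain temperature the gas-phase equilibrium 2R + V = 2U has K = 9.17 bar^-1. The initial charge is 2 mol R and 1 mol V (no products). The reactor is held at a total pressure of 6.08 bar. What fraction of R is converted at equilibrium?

Let X = conversion of R (basis 2 mol R); extent of reaction ξ = X.
Mole table: n_R = 2 − 2X; n_V = 1 − X; n_U = 2X.
Total moles n_T = 3 − X.
y_i = n_i/n_T, p_i = y_i·P. K = p_U^2 / (p_R^2 p_V).
Setting this equal to 9.17 bar^-1 and taking the physical root (0 < X < 1) gives X = 0.723.

X = 0.723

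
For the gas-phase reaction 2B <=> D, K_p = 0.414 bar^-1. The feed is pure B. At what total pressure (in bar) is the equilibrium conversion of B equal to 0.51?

Take 1 mol B as basis and let X be its fractional conversion, so ξ = 0.5X.
Species balance: n_B = 1 − X; n_D = 0.5X.
Total moles n_T = 1 − 0.5X.
K_p = p_D / (p_B^2) with p_i = (n_i/n_T)·P.
At X = 0.51: the mole-fraction product g(X) = Π y_i^ν_i = 0.7912. Since K_p = g(X)·P^{-1}, P = (g/K_p)^(1/1) = (0.7912/0.414)^(1/1) = 1.91 bar.

P = 1.91 bar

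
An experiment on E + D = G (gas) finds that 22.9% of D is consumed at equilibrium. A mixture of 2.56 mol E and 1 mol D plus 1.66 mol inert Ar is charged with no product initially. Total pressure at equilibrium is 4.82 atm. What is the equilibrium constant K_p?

K_p = 0.132 atm^-1

Take 1 mol D as basis and let X be its fractional conversion, so ξ = X.
At extent ξ: n_E = 2.56 − X; n_D = 1 − X; n_G = X; n_I = 1.66 (inert).
n_T = Σnᵢ = 5.22 − X.
At X = 0.229: n_E = 2.33, n_D = 0.771, n_G = 0.229, n_T = 4.99.
p_i = (n_i/n_T)·P. K_p = p_G / (p_E p_D) = 0.132 atm^-1.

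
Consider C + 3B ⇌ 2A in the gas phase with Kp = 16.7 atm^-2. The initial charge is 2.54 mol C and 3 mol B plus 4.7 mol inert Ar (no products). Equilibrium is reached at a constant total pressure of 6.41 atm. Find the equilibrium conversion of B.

Take 3 mol B as basis and let X be its fractional conversion, so ξ = X.
Moles: n_C = 2.54 − X; n_B = 3 − 3X; n_A = 2X; n_I = 4.7 (inert).
Total moles n_T = 10.2 − 2X.
Mole fractions y_i = n_i/n_T; Kp = p_A^2 / (p_C p_B^3) with p_i = y_i·P.
Substituting and setting equal to 16.7 atm^-2 gives a polynomial in X; the root in (0,1) is X = 0.816.

X = 0.816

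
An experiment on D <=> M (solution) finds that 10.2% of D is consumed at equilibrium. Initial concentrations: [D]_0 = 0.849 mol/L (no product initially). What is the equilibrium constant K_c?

Let X = conversion of D.
Concentrations: [D] = 0.849 − 0.849X; [M] = 0.849X.
At X = 0.102: [D] = 0.762, [M] = 0.0866.
K_c = [M] / ([D]) = 0.114.

K_c = 0.114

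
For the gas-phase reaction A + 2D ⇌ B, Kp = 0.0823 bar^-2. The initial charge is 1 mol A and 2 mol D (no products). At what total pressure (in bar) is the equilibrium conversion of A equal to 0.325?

Let X = conversion of A (basis 1 mol A); extent of reaction ξ = X.
Moles: n_A = 1 − X; n_D = 2 − 2X; n_B = X.
Summing: n_T = 3 − 2X.
Kp = p_B / (p_A p_D^2) with p_i = (n_i/n_T)·P.
At X = 0.325: the mole-fraction product g(X) = Π y_i^ν_i = 1.459. Since Kp = g(X)·P^{-2}, P = (g/Kp)^(1/2) = (1.459/0.0823)^(1/2) = 4.21 bar.

P = 4.21 bar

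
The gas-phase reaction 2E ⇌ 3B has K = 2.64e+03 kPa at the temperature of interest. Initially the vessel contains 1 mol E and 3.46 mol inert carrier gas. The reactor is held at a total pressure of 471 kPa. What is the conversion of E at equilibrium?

Take 1 mol E as basis and let X be its fractional conversion, so ξ = 0.5X.
At extent ξ: n_E = 1 − X; n_B = 1.5X; n_I = 3.46 (inert).
Total moles n_T = 4.46 + 0.5X.
y_i = n_i/n_T, p_i = y_i·P. K = p_B^3 / (p_E^2).
Substituting and setting equal to 2.64e+03 kPa gives a polynomial in X; the root in (0,1) is X = 0.764.

X = 0.764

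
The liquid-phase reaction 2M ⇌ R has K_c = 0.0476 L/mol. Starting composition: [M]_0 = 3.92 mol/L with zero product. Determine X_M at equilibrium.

Let X = conversion of M; extent ξ = 3.92X/2 mol/L.
Concentrations: [M] = 3.92 − 3.92X; [R] = 1.96X.
K_c = [R] / ([M]^2).
Equating to 0.0476 L/mol: the physical root is X = 0.224.

X = 0.224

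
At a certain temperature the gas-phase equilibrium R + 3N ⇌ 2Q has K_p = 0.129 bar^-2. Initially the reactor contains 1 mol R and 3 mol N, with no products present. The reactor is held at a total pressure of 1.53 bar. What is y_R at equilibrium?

Take 1 mol R as basis and let X be its fractional conversion, so ξ = X.
Mole table: n_R = 1 − X; n_N = 3 − 3X; n_Q = 2X.
n_T = Σnᵢ = 4 − 2X.
y_i = n_i/n_T, p_i = y_i·P. K_p = p_Q^2 / (p_R p_N^3).
This yields a degree-4 equation in X; solving on (0,1), X = 0.236.
Then n_R = 0.764, n_T = 3.53, so y_R = 0.217.

y_R = 0.217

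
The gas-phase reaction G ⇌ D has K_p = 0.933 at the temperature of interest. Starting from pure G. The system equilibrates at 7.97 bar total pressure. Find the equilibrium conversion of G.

X = 0.483

Let X = conversion of G (basis 1 mol G); extent of reaction ξ = X.
Species balance: n_G = 1 − X; n_D = X.
Total moles n_T = 1 (Δν = 0, constant).
With p_i = (n_i/n_T)P, K_p = p_D / (p_G).
Setting this equal to 0.933 and taking the physical root (0 < X < 1) gives X = 0.483.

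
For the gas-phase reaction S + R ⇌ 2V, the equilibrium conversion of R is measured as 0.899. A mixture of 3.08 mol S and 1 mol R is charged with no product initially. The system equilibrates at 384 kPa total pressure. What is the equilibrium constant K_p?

K_p = 14.7

Take 1 mol R as basis and let X be its fractional conversion, so ξ = X.
Mole table: n_S = 3.08 − X; n_R = 1 − X; n_V = 2X.
n_T stays at 4.08 (no change in mole number).
At X = 0.899: n_S = 2.18, n_R = 0.101, n_V = 1.8, n_T = 4.08.
p_i = (n_i/n_T)·P. K_p = p_V^2 / (p_S p_R) = 14.7.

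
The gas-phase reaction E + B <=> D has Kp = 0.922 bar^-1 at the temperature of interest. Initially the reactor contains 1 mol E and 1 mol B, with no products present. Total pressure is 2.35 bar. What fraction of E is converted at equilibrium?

X = 0.438

Take 1 mol E as basis and let X be its fractional conversion, so ξ = X.
At extent ξ: n_E = 1 − X; n_B = 1 − X; n_D = X.
Total moles n_T = 2 − X.
With p_i = (n_i/n_T)P, Kp = p_D / (p_E p_B).
Equating to 0.922 bar^-1 and solving on 0 < X < 1: X = 0.438.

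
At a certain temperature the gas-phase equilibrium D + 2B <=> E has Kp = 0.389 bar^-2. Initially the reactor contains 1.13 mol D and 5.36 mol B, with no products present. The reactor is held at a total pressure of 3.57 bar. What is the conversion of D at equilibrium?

X = 0.744

Basis: 1.13 mol D initially; let X = conversion of D. Extent ξ = 1.13X.
Moles: n_D = 1.13 − 1.13X; n_B = 5.36 − 2.26X; n_E = 1.13X.
Total moles n_T = 6.49 − 2.26X.
y_i = n_i/n_T, p_i = y_i·P. Kp = p_E / (p_D p_B^2).
Equating to 0.389 bar^-2 and solving on 0 < X < 1: X = 0.744.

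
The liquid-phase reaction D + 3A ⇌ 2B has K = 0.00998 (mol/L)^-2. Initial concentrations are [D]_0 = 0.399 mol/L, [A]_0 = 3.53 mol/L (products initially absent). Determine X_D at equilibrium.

Let X = conversion of D; extent ξ = 0.399·X mol/L.
Concentrations: [D] = 0.399 − 0.399X; [A] = 3.53 − 1.2X; [B] = 0.798X.
K = [B]^2 / ([D] [A]^3).
Solving K = 0.00998 for X ∈ (0,1): X = 0.350.

X = 0.350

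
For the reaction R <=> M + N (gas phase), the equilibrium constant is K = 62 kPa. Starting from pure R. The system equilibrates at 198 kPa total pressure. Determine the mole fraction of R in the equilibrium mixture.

y_R = 0.344

Let X = conversion of R (basis 1 mol R); extent of reaction ξ = X.
Species balance: n_R = 1 − X; n_M = X; n_N = X.
Summing: n_T = 1 + X.
With p_i = (n_i/n_T)P, K = p_M p_N / (p_R).
This yields a degree-2 equation in X; solving on (0,1), X = 0.488.
Then n_R = 0.512, n_T = 1.49, so y_R = 0.344.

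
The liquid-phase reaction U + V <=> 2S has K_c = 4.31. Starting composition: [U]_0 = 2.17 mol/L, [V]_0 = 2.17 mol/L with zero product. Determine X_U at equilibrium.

X = 0.509

Let X = conversion of U; extent ξ = 2.17·X mol/L.
Concentrations: [U] = 2.17 − 2.17X; [V] = 2.17 − 2.17X; [S] = 4.34X.
K_c = [S]^2 / ([U] [V]).
Equating to 4.31: the physical root is X = 0.509.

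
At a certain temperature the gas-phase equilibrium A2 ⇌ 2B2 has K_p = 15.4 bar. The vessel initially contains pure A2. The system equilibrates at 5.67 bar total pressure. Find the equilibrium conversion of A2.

Take 1 mol A2 as basis and let X be its fractional conversion, so ξ = X.
At extent ξ: n_A2 = 1 − X; n_B2 = 2X.
Total moles n_T = 1 + X.
With p_i = (n_i/n_T)P, K_p = p_B2^2 / (p_A2).
This yields a degree-2 equation in X; solving on (0,1), X = 0.636.

X = 0.636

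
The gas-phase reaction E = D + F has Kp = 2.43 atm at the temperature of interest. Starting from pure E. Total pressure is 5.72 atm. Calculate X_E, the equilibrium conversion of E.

X = 0.546

Take 1 mol E as basis and let X be its fractional conversion, so ξ = X.
At extent ξ: n_E = 1 − X; n_D = X; n_F = X.
Summing: n_T = 1 + X.
y_i = n_i/n_T, p_i = y_i·P. Kp = p_D p_F / (p_E).
Substituting and setting equal to 2.43 atm gives a polynomial in X; the root in (0,1) is X = 0.546.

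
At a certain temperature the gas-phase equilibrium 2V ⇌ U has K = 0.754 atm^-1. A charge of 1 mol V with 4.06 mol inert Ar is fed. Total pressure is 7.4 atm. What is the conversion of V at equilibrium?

X = 0.525

Let X = conversion of V (basis 1 mol V); extent of reaction ξ = 0.5X.
Species balance: n_V = 1 − X; n_U = 0.5X; n_I = 4.06 (inert).
Total moles n_T = 5.06 − 0.5X.
Mole fractions y_i = n_i/n_T; K = p_U / (p_V^2) with p_i = y_i·P.
Substituting and setting equal to 0.754 atm^-1 gives a polynomial in X; the root in (0,1) is X = 0.525.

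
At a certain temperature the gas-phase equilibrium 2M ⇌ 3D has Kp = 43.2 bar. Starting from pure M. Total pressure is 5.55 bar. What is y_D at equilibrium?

Basis: 1 mol M initially; let X = conversion of M. Extent ξ = 0.5X.
Mole table: n_M = 1 − X; n_D = 1.5X.
Total moles n_T = 1 + 0.5X.
With p_i = (n_i/n_T)P, Kp = p_D^3 / (p_M^2).
Setting this equal to 43.2 bar and taking the physical root (0 < X < 1) gives X = 0.681.
Then n_D = 1.02, n_T = 1.34, so y_D = 0.762.

y_D = 0.762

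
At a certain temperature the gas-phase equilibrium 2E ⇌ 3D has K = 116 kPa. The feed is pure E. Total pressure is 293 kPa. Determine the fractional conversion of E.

Let X = conversion of E (basis 1 mol E); extent of reaction ξ = 0.5X.
At extent ξ: n_E = 1 − X; n_D = 1.5X.
Total moles n_T = 1 + 0.5X.
Mole fractions y_i = n_i/n_T; K = p_D^3 / (p_E^2) with p_i = y_i·P.
Substituting and setting equal to 116 kPa gives a polynomial in X; the root in (0,1) is X = 0.378.

X = 0.378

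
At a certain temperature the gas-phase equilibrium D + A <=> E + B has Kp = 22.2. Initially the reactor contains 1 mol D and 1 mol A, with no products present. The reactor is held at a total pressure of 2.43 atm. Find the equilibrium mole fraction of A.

Take 1 mol D as basis and let X be its fractional conversion, so ξ = X.
Mole table: n_D = 1 − X; n_A = 1 − X; n_E = X; n_B = X.
Since Δν = 0, n_T = 2 throughout.
With p_i = (n_i/n_T)P, Kp = p_E p_B / (p_D p_A).
Setting this equal to 22.2 and taking the physical root (0 < X < 1) gives X = 0.825.
Then n_A = 0.175, n_T = 2, so y_A = 0.088.

y_A = 0.088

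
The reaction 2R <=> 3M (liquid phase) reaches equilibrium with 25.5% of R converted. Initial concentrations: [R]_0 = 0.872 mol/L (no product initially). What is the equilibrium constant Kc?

Kc = 0.0879 mol/L

Let X = conversion of R.
Concentrations: [R] = 0.872 − 0.872X; [M] = 1.31X.
At X = 0.255: [R] = 0.65, [M] = 0.334.
Kc = [M]^3 / ([R]^2) = 0.0879 mol/L.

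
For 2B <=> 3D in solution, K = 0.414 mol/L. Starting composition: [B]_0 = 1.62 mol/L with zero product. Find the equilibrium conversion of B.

Let X = conversion of B; extent ξ = 1.62X/2 mol/L.
Concentrations: [B] = 1.62 − 1.62X; [D] = 2.43X.
K = [D]^3 / ([B]^2).
Solving K = 0.414 for X ∈ (0,1): X = 0.325.

X = 0.325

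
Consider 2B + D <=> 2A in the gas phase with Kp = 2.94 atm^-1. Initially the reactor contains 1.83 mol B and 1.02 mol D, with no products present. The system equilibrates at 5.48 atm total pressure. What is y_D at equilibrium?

Take 1.83 mol B as basis and let X be its fractional conversion, so ξ = 0.915X.
Mole table: n_B = 1.83 − 1.83X; n_D = 1.02 − 0.915X; n_A = 1.83X.
Total moles n_T = 2.85 − 0.915X.
With p_i = (n_i/n_T)P, Kp = p_A^2 / (p_B^2 p_D).
Substituting and setting equal to 2.94 atm^-1 gives a polynomial in X; the root in (0,1) is X = 0.638.
Then n_D = 0.436, n_T = 2.27, so y_D = 0.193.

y_D = 0.193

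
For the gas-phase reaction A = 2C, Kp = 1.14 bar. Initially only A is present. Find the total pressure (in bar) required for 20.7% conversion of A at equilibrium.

Let X = conversion of A (basis 1 mol A); extent of reaction ξ = X.
Moles: n_A = 1 − X; n_C = 2X.
n_T = Σnᵢ = 1 + X.
Kp = p_C^2 / (p_A) with p_i = (n_i/n_T)·P.
At X = 0.207: the mole-fraction product g(X) = Π y_i^ν_i = 0.1791. Since Kp = g(X)·P^{1}, P = (Kp/g)^(1/1) = (1.14/0.1791)^(1/1) = 6.37 bar.

P = 6.37 bar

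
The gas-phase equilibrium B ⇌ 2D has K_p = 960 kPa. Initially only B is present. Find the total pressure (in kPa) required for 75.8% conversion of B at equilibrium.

P = 178 kPa

Let X = conversion of B (basis 1 mol B); extent of reaction ξ = X.
Moles: n_B = 1 − X; n_D = 2X.
n_T = Σnᵢ = 1 + X.
K_p = p_D^2 / (p_B) with p_i = (n_i/n_T)·P.
At X = 0.758: the mole-fraction product g(X) = Π y_i^ν_i = 5.402. Since K_p = g(X)·P^{1}, P = (K_p/g)^(1/1) = (960/5.402)^(1/1) = 178 kPa.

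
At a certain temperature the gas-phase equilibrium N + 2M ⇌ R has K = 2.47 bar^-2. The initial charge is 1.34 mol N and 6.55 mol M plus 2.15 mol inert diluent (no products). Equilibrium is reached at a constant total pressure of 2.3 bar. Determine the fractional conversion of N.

X = 0.802

Take 1.34 mol N as basis and let X be its fractional conversion, so ξ = 1.34X.
Moles: n_N = 1.34 − 1.34X; n_M = 6.55 − 2.68X; n_R = 1.34X; n_I = 2.15 (inert).
n_T = Σnᵢ = 10 − 2.68X.
y_i = n_i/n_T, p_i = y_i·P. K = p_R / (p_N p_M^2).
Equating to 2.47 bar^-2 and solving on 0 < X < 1: X = 0.802.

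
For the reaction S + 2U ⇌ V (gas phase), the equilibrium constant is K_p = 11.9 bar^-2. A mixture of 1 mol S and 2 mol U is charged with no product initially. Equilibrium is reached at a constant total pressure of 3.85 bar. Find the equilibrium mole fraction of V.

Let X = conversion of S (basis 1 mol S); extent of reaction ξ = X.
At extent ξ: n_S = 1 − X; n_U = 2 − 2X; n_V = X.
Summing: n_T = 3 − 2X.
With p_i = (n_i/n_T)P, K_p = p_V / (p_S p_U^2).
Setting this equal to 11.9 bar^-2 and taking the physical root (0 < X < 1) gives X = 0.875.
Then n_V = 0.875, n_T = 1.25, so y_V = 0.701.

y_V = 0.701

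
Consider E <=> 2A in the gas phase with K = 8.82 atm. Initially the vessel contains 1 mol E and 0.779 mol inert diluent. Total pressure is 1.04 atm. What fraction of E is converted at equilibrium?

Let X = conversion of E (basis 1 mol E); extent of reaction ξ = X.
Moles: n_E = 1 − X; n_A = 2X; n_I = 0.779 (inert).
n_T = Σnᵢ = 1.78 + X.
y_i = n_i/n_T, p_i = y_i·P. K = p_A^2 / (p_E).
Substituting and setting equal to 8.82 atm gives a polynomial in X; the root in (0,1) is X = 0.866.

X = 0.866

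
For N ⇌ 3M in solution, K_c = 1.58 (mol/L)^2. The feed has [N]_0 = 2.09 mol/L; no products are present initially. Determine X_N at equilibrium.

Let X = conversion of N; extent ξ = 2.09·X mol/L.
Concentrations: [N] = 2.09 − 2.09X; [M] = 6.27X.
K_c = [M]^3 / ([N]).
Equating to 1.58 (mol/L)^2: the physical root is X = 0.219.

X = 0.219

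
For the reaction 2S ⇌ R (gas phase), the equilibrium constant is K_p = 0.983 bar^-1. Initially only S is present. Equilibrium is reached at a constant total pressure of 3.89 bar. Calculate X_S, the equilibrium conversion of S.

X = 0.752

Let X = conversion of S (basis 1 mol S); extent of reaction ξ = 0.5X.
Species balance: n_S = 1 − X; n_R = 0.5X.
n_T = Σnᵢ = 1 − 0.5X.
Mole fractions y_i = n_i/n_T; K_p = p_R / (p_S^2) with p_i = y_i·P.
Setting this equal to 0.983 bar^-1 and taking the physical root (0 < X < 1) gives X = 0.752.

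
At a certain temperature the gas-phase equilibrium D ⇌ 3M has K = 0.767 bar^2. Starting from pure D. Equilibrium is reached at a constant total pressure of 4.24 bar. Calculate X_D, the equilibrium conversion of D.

X = 0.130

Take 1 mol D as basis and let X be its fractional conversion, so ξ = X.
Species balance: n_D = 1 − X; n_M = 3X.
n_T = Σnᵢ = 1 + 2X.
With p_i = (n_i/n_T)P, K = p_M^3 / (p_D).
Setting this equal to 0.767 bar^2 and taking the physical root (0 < X < 1) gives X = 0.130.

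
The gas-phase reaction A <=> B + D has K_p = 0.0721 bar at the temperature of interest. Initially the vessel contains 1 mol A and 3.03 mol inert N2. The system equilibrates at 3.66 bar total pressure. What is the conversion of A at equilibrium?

X = 0.251

Basis: 1 mol A initially; let X = conversion of A. Extent ξ = X.
Mole table: n_A = 1 − X; n_B = X; n_D = X; n_I = 3.03 (inert).
Summing: n_T = 4.03 + X.
With p_i = (n_i/n_T)P, K_p = p_B p_D / (p_A).
Equating to 0.0721 bar and solving on 0 < X < 1: X = 0.251.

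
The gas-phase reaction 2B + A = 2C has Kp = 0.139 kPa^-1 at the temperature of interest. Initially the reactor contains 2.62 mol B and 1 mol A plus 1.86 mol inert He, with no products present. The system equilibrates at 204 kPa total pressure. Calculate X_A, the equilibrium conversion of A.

X = 0.732

Basis: 1 mol A initially; let X = conversion of A. Extent ξ = X.
At extent ξ: n_B = 2.62 − 2X; n_A = 1 − X; n_C = 2X; n_I = 1.86 (inert).
Summing: n_T = 5.48 − X.
y_i = n_i/n_T, p_i = y_i·P. Kp = p_C^2 / (p_B^2 p_A).
Substituting and setting equal to 0.139 kPa^-1 gives a polynomial in X; the root in (0,1) is X = 0.732.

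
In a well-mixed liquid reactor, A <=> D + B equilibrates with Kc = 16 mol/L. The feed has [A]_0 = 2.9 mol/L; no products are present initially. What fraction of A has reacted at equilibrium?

X = 0.865

Let X = conversion of A; extent ξ = 2.9·X mol/L.
Concentrations: [A] = 2.9 − 2.9X; [D] = 2.9X; [B] = 2.9X.
Kc = [D] [B] / ([A]).
This equals 16 at X = 0.865 (the root in 0 < X < 1).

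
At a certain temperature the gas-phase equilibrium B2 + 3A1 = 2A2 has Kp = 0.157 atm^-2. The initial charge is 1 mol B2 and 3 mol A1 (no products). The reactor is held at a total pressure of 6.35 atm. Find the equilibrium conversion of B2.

Let X = conversion of B2 (basis 1 mol B2); extent of reaction ξ = X.
Mole table: n_B2 = 1 − X; n_A1 = 3 − 3X; n_A2 = 2X.
n_T = Σnᵢ = 4 − 2X.
Mole fractions y_i = n_i/n_T; Kp = p_A2^2 / (p_B2 p_A1^3) with p_i = y_i·P.
Setting this equal to 0.157 atm^-2 and taking the physical root (0 < X < 1) gives X = 0.516.

X = 0.516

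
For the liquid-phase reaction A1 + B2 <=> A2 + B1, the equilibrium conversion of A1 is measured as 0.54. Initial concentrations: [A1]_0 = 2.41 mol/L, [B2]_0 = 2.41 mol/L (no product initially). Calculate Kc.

Let X = conversion of A1.
Concentrations: [A1] = 2.41 − 2.41X; [B2] = 2.41 − 2.41X; [A2] = 2.41X; [B1] = 2.41X.
At X = 0.54: [A1] = 1.11, [B2] = 1.11, [A2] = 1.3, [B1] = 1.3.
Kc = [A2] [B1] / ([A1] [B2]) = 1.38.

Kc = 1.38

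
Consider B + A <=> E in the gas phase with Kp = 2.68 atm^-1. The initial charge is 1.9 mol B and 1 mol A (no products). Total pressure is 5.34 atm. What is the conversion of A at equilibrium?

Let X = conversion of A (basis 1 mol A); extent of reaction ξ = X.
Species balance: n_B = 1.9 − X; n_A = 1 − X; n_E = X.
Total moles n_T = 2.9 − X.
Mole fractions y_i = n_i/n_T; Kp = p_E / (p_B p_A) with p_i = y_i·P.
Setting this equal to 2.68 atm^-1 and taking the physical root (0 < X < 1) gives X = 0.879.

X = 0.879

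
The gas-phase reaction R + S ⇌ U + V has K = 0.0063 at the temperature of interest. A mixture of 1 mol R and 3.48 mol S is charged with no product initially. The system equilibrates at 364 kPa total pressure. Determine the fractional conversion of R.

Let X = conversion of R (basis 1 mol R); extent of reaction ξ = X.
At extent ξ: n_R = 1 − X; n_S = 3.48 − X; n_U = X; n_V = X.
Total moles n_T = 4.48 (Δν = 0, constant).
With p_i = (n_i/n_T)P, K = p_U p_V / (p_R p_S).
This yields a degree-2 equation in X; solving on (0,1), X = 0.135.

X = 0.135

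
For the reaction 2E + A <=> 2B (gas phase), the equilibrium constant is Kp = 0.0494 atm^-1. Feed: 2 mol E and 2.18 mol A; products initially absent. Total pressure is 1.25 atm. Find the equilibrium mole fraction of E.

Let X = conversion of E (basis 2 mol E); extent of reaction ξ = X.
Mole table: n_E = 2 − 2X; n_A = 2.18 − X; n_B = 2X.
Total moles n_T = 4.18 − X.
Mole fractions y_i = n_i/n_T; Kp = p_B^2 / (p_E^2 p_A) with p_i = y_i·P.
Equating to 0.0494 atm^-1 and solving on 0 < X < 1: X = 0.150.
Then n_E = 1.7, n_T = 4.03, so y_E = 0.422.

y_E = 0.422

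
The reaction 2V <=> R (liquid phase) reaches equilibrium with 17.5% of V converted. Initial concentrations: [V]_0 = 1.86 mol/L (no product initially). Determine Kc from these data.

Let X = conversion of V.
Concentrations: [V] = 1.86 − 1.86X; [R] = 0.93X.
At X = 0.175: [V] = 1.53, [R] = 0.163.
Kc = [R] / ([V]^2) = 0.0691 L/mol.

Kc = 0.0691 L/mol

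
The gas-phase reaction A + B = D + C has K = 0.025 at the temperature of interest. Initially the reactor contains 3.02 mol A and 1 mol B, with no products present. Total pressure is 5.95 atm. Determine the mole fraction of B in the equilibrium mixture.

Basis: 1 mol B initially; let X = conversion of B. Extent ξ = X.
Mole table: n_A = 3.02 − X; n_B = 1 − X; n_D = X; n_C = X.
Since Δν = 0, n_T = 4.02 throughout.
Mole fractions y_i = n_i/n_T; K = p_D p_C / (p_A p_B) with p_i = y_i·P.
Equating to 0.025 and solving on 0 < X < 1: X = 0.231.
Then n_B = 0.769, n_T = 4.02, so y_B = 0.191.

y_B = 0.191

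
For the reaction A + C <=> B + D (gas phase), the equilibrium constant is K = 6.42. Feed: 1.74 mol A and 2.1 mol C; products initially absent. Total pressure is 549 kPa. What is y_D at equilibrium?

Basis: 1.74 mol A initially; let X = conversion of A. Extent ξ = 1.74X.
Species balance: n_A = 1.74 − 1.74X; n_C = 2.1 − 1.74X; n_B = 1.74X; n_D = 1.74X.
Total moles n_T = 3.84 (Δν = 0, constant).
y_i = n_i/n_T, p_i = y_i·P. K = p_B p_D / (p_A p_C).
Equating to 6.42 and solving on 0 < X < 1: X = 0.779.
Then n_D = 1.36, n_T = 3.84, so y_D = 0.353.

y_D = 0.353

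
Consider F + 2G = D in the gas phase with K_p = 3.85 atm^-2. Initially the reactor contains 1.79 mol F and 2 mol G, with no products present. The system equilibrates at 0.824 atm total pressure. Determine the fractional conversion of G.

Basis: 2 mol G initially; let X = conversion of G. Extent ξ = X.
Species balance: n_F = 1.79 − X; n_G = 2 − 2X; n_D = X.
Summing: n_T = 3.79 − 2X.
Mole fractions y_i = n_i/n_T; K_p = p_D / (p_F p_G^2) with p_i = y_i·P.
This yields a degree-3 equation in X; solving on (0,1), X = 0.473.

X = 0.473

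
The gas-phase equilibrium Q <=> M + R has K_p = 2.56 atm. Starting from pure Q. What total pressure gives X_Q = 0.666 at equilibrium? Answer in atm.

P = 3.21 atm

Take 1 mol Q as basis and let X be its fractional conversion, so ξ = X.
Mole table: n_Q = 1 − X; n_M = X; n_R = X.
n_T = Σnᵢ = 1 + X.
K_p = p_M p_R / (p_Q) with p_i = (n_i/n_T)·P.
At X = 0.666: the mole-fraction product g(X) = Π y_i^ν_i = 0.7971. Since K_p = g(X)·P^{1}, P = (K_p/g)^(1/1) = (2.56/0.7971)^(1/1) = 3.21 atm.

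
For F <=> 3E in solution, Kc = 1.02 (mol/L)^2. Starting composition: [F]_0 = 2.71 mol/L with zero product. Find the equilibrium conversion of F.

Let X = conversion of F; extent ξ = 2.71·X mol/L.
Concentrations: [F] = 2.71 − 2.71X; [E] = 8.13X.
Kc = [E]^3 / ([F]).
Solving Kc = 1.02 for X ∈ (0,1): X = 0.163.

X = 0.163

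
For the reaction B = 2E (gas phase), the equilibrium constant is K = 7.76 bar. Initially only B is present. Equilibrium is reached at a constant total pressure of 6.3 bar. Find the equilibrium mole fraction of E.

Take 1 mol B as basis and let X be its fractional conversion, so ξ = X.
At extent ξ: n_B = 1 − X; n_E = 2X.
Summing: n_T = 1 + X.
Mole fractions y_i = n_i/n_T; K = p_E^2 / (p_B) with p_i = y_i·P.
Substituting and setting equal to 7.76 bar gives a polynomial in X; the root in (0,1) is X = 0.485.
Then n_E = 0.97, n_T = 1.49, so y_E = 0.653.

y_E = 0.653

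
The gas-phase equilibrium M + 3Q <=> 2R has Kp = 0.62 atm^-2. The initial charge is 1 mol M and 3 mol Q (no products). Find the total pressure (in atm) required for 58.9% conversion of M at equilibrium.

P = 4.81 atm

Basis: 1 mol M initially; let X = conversion of M. Extent ξ = X.
Moles: n_M = 1 − X; n_Q = 3 − 3X; n_R = 2X.
Summing: n_T = 4 − 2X.
Kp = p_R^2 / (p_M p_Q^3) with p_i = (n_i/n_T)·P.
At X = 0.589: the mole-fraction product g(X) = Π y_i^ν_i = 14.34. Since Kp = g(X)·P^{-2}, P = (g/Kp)^(1/2) = (14.34/0.62)^(1/2) = 4.81 atm.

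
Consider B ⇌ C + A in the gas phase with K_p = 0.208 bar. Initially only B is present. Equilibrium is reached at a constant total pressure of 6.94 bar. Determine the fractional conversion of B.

Let X = conversion of B (basis 1 mol B); extent of reaction ξ = X.
Species balance: n_B = 1 − X; n_C = X; n_A = X.
Summing: n_T = 1 + X.
With p_i = (n_i/n_T)P, K_p = p_C p_A / (p_B).
Substituting and setting equal to 0.208 bar gives a polynomial in X; the root in (0,1) is X = 0.171.

X = 0.171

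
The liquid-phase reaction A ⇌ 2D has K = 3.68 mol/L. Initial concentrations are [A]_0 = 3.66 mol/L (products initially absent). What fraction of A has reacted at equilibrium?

Let X = conversion of A; extent ξ = 3.66·X mol/L.
Concentrations: [A] = 3.66 − 3.66X; [D] = 7.32X.
K = [D]^2 / ([A]).
Solving K = 3.68 for X ∈ (0,1): X = 0.391.

X = 0.391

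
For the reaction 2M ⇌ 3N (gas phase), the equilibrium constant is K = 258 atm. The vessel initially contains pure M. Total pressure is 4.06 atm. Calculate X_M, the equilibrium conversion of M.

Take 1 mol M as basis and let X be its fractional conversion, so ξ = 0.5X.
At extent ξ: n_M = 1 − X; n_N = 1.5X.
Summing: n_T = 1 + 0.5X.
With p_i = (n_i/n_T)P, K = p_N^3 / (p_M^2).
Substituting and setting equal to 258 atm gives a polynomial in X; the root in (0,1) is X = 0.849.

X = 0.849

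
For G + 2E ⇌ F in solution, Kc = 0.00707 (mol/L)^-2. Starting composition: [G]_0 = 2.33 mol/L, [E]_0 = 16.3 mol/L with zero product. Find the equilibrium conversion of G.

Let X = conversion of G; extent ξ = 2.33·X mol/L.
Concentrations: [G] = 2.33 − 2.33X; [E] = 16.3 − 4.66X; [F] = 2.33X.
Kc = [F] / ([G] [E]^2).
Setting equal to 0.00707 and solving for X on (0,1) gives X = 0.568.

X = 0.568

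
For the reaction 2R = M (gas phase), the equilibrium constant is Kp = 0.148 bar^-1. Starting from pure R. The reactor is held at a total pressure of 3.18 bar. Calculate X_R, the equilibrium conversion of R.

Take 1 mol R as basis and let X be its fractional conversion, so ξ = 0.5X.
Species balance: n_R = 1 − X; n_M = 0.5X.
Total moles n_T = 1 − 0.5X.
Mole fractions y_i = n_i/n_T; Kp = p_M / (p_R^2) with p_i = y_i·P.
Equating to 0.148 bar^-1 and solving on 0 < X < 1: X = 0.411.

X = 0.411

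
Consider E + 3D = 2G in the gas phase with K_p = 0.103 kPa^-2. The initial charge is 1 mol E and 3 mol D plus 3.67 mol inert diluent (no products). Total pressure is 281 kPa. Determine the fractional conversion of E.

X = 0.853

Take 1 mol E as basis and let X be its fractional conversion, so ξ = X.
Moles: n_E = 1 − X; n_D = 3 − 3X; n_G = 2X; n_I = 3.67 (inert).
Total moles n_T = 7.67 − 2X.
Mole fractions y_i = n_i/n_T; K_p = p_G^2 / (p_E p_D^3) with p_i = y_i·P.
This yields a degree-4 equation in X; solving on (0,1), X = 0.853.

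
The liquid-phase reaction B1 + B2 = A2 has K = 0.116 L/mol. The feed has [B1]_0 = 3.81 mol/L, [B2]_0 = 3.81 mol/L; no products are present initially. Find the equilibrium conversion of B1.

X = 0.249

Let X = conversion of B1; extent ξ = 3.81·X mol/L.
Concentrations: [B1] = 3.81 − 3.81X; [B2] = 3.81 − 3.81X; [A2] = 3.81X.
K = [A2] / ([B1] [B2]).
Equating to 0.116 L/mol: the physical root is X = 0.249.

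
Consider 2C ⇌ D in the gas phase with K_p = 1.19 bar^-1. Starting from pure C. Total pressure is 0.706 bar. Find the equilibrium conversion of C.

X = 0.521

Take 1 mol C as basis and let X be its fractional conversion, so ξ = 0.5X.
At extent ξ: n_C = 1 − X; n_D = 0.5X.
Summing: n_T = 1 − 0.5X.
With p_i = (n_i/n_T)P, K_p = p_D / (p_C^2).
This yields a degree-2 equation in X; solving on (0,1), X = 0.521.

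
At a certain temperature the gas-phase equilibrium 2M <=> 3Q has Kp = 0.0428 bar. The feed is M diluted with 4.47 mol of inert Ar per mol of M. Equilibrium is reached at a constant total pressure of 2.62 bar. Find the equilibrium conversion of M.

Let X = conversion of M (basis 1 mol M); extent of reaction ξ = 0.5X.
Mole table: n_M = 1 − X; n_Q = 1.5X; n_I = 4.47 (inert).
n_T = Σnᵢ = 5.47 + 0.5X.
y_i = n_i/n_T, p_i = y_i·P. Kp = p_Q^3 / (p_M^2).
Equating to 0.0428 bar and solving on 0 < X < 1: X = 0.248.

X = 0.248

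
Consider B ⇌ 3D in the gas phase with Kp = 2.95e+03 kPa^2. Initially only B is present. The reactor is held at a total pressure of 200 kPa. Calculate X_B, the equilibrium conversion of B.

Let X = conversion of B (basis 1 mol B); extent of reaction ξ = X.
At extent ξ: n_B = 1 − X; n_D = 3X.
n_T = Σnᵢ = 1 + 2X.
Mole fractions y_i = n_i/n_T; Kp = p_D^3 / (p_B) with p_i = y_i·P.
Substituting and setting equal to 2.95e+03 kPa^2 gives a polynomial in X; the root in (0,1) is X = 0.159.

X = 0.159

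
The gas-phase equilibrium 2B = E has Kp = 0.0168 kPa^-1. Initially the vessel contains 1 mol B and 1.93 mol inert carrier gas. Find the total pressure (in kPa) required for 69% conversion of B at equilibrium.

P = 552 kPa

Let X = conversion of B (basis 1 mol B); extent of reaction ξ = 0.5X.
Species balance: n_B = 1 − X; n_E = 0.5X; n_I = 1.93 (inert).
n_T = Σnᵢ = 2.93 − 0.5X.
Kp = p_E / (p_B^2) with p_i = (n_i/n_T)·P.
At X = 0.69: the mole-fraction product g(X) = Π y_i^ν_i = 9.28. Since Kp = g(X)·P^{-1}, P = (g/Kp)^(1/1) = (9.28/0.0168)^(1/1) = 552 kPa.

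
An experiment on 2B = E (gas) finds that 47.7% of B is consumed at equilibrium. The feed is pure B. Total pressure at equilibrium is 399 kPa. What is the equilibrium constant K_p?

K_p = 0.00166 kPa^-1

Basis: 1 mol B initially; let X = conversion of B. Extent ξ = 0.5X.
At extent ξ: n_B = 1 − X; n_E = 0.5X.
n_T = Σnᵢ = 1 − 0.5X.
At X = 0.477: n_B = 0.523, n_E = 0.238, n_T = 0.762.
p_i = (n_i/n_T)·P. K_p = p_E / (p_B^2) = 0.00166 kPa^-1.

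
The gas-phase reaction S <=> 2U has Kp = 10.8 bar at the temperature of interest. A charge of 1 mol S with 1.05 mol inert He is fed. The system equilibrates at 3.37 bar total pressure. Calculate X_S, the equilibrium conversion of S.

X = 0.750

Basis: 1 mol S initially; let X = conversion of S. Extent ξ = X.
Species balance: n_S = 1 − X; n_U = 2X; n_I = 1.05 (inert).
Total moles n_T = 2.05 + X.
Mole fractions y_i = n_i/n_T; Kp = p_U^2 / (p_S) with p_i = y_i·P.
Equating to 10.8 bar and solving on 0 < X < 1: X = 0.750.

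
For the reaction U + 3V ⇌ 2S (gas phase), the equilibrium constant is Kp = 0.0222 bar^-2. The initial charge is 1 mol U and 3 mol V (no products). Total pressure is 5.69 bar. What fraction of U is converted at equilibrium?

Take 1 mol U as basis and let X be its fractional conversion, so ξ = X.
Mole table: n_U = 1 − X; n_V = 3 − 3X; n_S = 2X.
Total moles n_T = 4 − 2X.
Mole fractions y_i = n_i/n_T; Kp = p_S^2 / (p_U p_V^3) with p_i = y_i·P.
This yields a degree-4 equation in X; solving on (0,1), X = 0.310.

X = 0.310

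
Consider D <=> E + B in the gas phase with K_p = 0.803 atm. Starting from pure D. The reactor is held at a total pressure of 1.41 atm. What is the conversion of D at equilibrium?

Let X = conversion of D (basis 1 mol D); extent of reaction ξ = X.
At extent ξ: n_D = 1 − X; n_E = X; n_B = X.
n_T = Σnᵢ = 1 + X.
With p_i = (n_i/n_T)P, K_p = p_E p_B / (p_D).
Substituting and setting equal to 0.803 atm gives a polynomial in X; the root in (0,1) is X = 0.602.

X = 0.602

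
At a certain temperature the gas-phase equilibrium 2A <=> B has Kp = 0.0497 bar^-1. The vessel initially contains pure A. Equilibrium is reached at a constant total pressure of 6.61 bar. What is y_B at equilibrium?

Let X = conversion of A (basis 1 mol A); extent of reaction ξ = 0.5X.
Mole table: n_A = 1 − X; n_B = 0.5X.
n_T = Σnᵢ = 1 − 0.5X.
y_i = n_i/n_T, p_i = y_i·P. Kp = p_B / (p_A^2).
Setting this equal to 0.0497 bar^-1 and taking the physical root (0 < X < 1) gives X = 0.343.
Then n_B = 0.171, n_T = 0.829, so y_B = 0.207.

y_B = 0.207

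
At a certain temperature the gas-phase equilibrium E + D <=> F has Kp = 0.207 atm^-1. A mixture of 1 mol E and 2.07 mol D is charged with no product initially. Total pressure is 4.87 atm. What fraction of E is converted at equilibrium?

X = 0.387

Basis: 1 mol E initially; let X = conversion of E. Extent ξ = X.
Moles: n_E = 1 − X; n_D = 2.07 − X; n_F = X.
Summing: n_T = 3.07 − X.
y_i = n_i/n_T, p_i = y_i·P. Kp = p_F / (p_E p_D).
Equating to 0.207 atm^-1 and solving on 0 < X < 1: X = 0.387.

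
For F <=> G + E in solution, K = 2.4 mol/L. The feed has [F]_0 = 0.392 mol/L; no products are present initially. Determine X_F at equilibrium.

X = 0.875

Let X = conversion of F; extent ξ = 0.392·X mol/L.
Concentrations: [F] = 0.392 − 0.392X; [G] = 0.392X; [E] = 0.392X.
K = [G] [E] / ([F]).
This equals 2.4 at X = 0.875 (the root in 0 < X < 1).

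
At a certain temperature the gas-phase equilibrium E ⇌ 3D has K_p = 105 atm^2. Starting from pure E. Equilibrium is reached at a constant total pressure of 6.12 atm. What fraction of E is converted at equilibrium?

Let X = conversion of E (basis 1 mol E); extent of reaction ξ = X.
Species balance: n_E = 1 − X; n_D = 3X.
n_T = Σnᵢ = 1 + 2X.
With p_i = (n_i/n_T)P, K_p = p_D^3 / (p_E).
Substituting and setting equal to 105 atm^2 gives a polynomial in X; the root in (0,1) is X = 0.587.

X = 0.587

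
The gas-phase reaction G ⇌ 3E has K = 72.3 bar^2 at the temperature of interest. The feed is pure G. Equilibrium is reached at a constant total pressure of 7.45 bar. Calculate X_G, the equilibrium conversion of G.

Let X = conversion of G (basis 1 mol G); extent of reaction ξ = X.
Moles: n_G = 1 − X; n_E = 3X.
Total moles n_T = 1 + 2X.
Mole fractions y_i = n_i/n_T; K = p_E^3 / (p_G) with p_i = y_i·P.
Substituting and setting equal to 72.3 bar^2 gives a polynomial in X; the root in (0,1) is X = 0.458.

X = 0.458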